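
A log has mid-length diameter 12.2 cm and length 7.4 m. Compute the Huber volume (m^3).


Huber: V = Am * L,  Am = pi*(Dm/200)^2
Am = pi*(12.2/200)^2 = 0.01169 m^2
V = 0.01169*7.4 = 0.0865 m^3

0.0865


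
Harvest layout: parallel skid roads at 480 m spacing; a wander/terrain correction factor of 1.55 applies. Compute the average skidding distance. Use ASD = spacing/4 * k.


Formula: ASD = (spacing / 4) * correction
Uncorrected distance = spacing / 4 = 480 / 4 = 120 m
ASD = 120 * 1.55 = 186 m

186


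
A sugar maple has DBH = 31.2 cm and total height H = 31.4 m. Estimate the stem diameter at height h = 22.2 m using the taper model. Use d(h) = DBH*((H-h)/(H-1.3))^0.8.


Taper: d(h) = DBH * ((H - h) / (H - 1.3))^0.8
Numerator = H - h = 31.4 - 22.2 = 9.2 m
Denominator = H - 1.3 = 31.4 - 1.3 = 30.1 m
Ratio = 9.2 / 30.1 = 0.30565
d = 31.2 * 0.30565^0.8 = 12.1 cm

12.1


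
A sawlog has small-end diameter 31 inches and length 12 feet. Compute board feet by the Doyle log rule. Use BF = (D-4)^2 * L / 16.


Doyle: BF = (D - 4)^2 * L / 16
Adjusted diameter = 31 - 4 = 27 in
(D-4)^2 = 27^2 = 729
BF = 729 * 12 / 16 = 547 BF

547


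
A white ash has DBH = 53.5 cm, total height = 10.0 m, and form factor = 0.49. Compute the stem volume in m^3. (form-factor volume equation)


Formula: V = pi * (DBH/200)^2 * H * ff
Radius = DBH/200 = 53.5/200 = 0.2675 m
Radius^2 = 0.2675^2 = 0.07155625 m^2
V = pi * 0.07155625 * 10.0 * 0.49
V = 1.102 m^3

1.102


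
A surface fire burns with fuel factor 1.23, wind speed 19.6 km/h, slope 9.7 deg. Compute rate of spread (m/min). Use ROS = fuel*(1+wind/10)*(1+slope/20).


Formula: ROS = fuel * (1 + wind/10) * (1 + slope/20)
Wind factor = 1 + 19.6/10 = 2.96
Slope factor = 1 + 9.7/20 = 1.485
ROS = 1.23 * 2.96 * 1.485 = 5.41 m/min

5.41


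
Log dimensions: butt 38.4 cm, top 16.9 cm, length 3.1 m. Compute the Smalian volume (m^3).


Smalian: V = (A1 + A2)/2 * L,  A = pi*(D/200)^2
A1 = pi*(38.4/200)^2 = 0.115812 m^2
A2 = pi*(16.9/200)^2 = 0.022432 m^2
V = (0.115812+0.022432)/2*3.1 = 0.2143 m^3

0.2143


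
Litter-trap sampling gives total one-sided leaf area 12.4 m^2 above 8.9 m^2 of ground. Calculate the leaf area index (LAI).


Formula: LAI = total leaf area / ground area  (dimensionless)
LAI = 12.4 m^2 / 8.9 m^2
LAI = 1.39

1.39


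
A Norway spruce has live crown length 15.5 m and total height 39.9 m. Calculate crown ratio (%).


Formula: Crown Ratio = (Crown Length / Total Height) * 100
CR = (15.5 m / 39.9 m) * 100
CR = 0.3885 * 100 = 38.8%

38.8


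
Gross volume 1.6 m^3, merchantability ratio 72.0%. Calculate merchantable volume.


Formula: MV = V_total * (merchantable_pct / 100)
Merchantable fraction = 72.0% / 100 = 0.72
MV = 1.6 m^3 * 0.72 = 1.152 m^3

1.152


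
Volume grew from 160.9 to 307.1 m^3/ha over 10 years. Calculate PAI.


Formula: PAI = (V_T2 - V_T1) / (T2 - T1)
Volume increment = 307.1 - 160.9 = 146.2 m^3/ha
PAI = 146.2 / 10 = 14.62 m^3/ha/year

14.62


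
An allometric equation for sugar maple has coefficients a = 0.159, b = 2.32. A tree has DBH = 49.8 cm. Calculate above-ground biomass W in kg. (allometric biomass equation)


Formula: W = a * DBH^b  (allometric power law)
DBH^b = 49.8^2.32 = 8661.0805
W = 0.159 * 8661.0805 = 1377.1 kg

1377.1


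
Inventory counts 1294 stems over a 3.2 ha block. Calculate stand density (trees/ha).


Formula: Stand Density = N_trees / Area_ha
Density = 1294 trees / 3.2 ha
Density = 404 trees/ha

404


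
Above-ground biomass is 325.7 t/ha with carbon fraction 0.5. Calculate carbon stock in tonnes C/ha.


Formula: Carbon Stock = Biomass * Carbon Fraction
C = 325.7 t/ha * 0.5
C = 162.9 t C/ha

162.9


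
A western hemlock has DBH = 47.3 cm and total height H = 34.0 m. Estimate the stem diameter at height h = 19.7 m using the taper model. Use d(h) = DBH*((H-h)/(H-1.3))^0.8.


Taper: d(h) = DBH * ((H - h) / (H - 1.3))^0.8
Numerator = H - h = 34.0 - 19.7 = 14.3 m
Denominator = H - 1.3 = 34.0 - 1.3 = 32.7 m
Ratio = 14.3 / 32.7 = 0.43731
d = 47.3 * 0.43731^0.8 = 24.4 cm

24.4


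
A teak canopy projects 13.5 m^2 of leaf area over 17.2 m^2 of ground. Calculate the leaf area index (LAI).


Formula: LAI = total leaf area / ground area  (dimensionless)
LAI = 13.5 m^2 / 17.2 m^2
LAI = 0.78

0.78


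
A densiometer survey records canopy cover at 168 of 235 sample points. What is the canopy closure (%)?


Formula: Canopy closure = covered points / total points * 100
Closure = 168 / 235 * 100
Closure = 0.7149 * 100 = 71.5%

71.5


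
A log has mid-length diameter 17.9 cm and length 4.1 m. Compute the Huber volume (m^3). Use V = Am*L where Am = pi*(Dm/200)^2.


Huber: V = Am * L,  Am = pi*(Dm/200)^2
Am = pi*(17.9/200)^2 = 0.025165 m^2
V = 0.025165*4.1 = 0.1032 m^3

0.1032


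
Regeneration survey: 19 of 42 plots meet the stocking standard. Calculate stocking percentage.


Formula: Stocking % = stocked plots / total plots * 100
Stocking = 19 / 42 * 100
Stocking = 0.4524 * 100 = 45.2%

45.2


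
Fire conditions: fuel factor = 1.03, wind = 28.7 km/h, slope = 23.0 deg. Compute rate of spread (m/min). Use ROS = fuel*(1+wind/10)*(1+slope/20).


Formula: ROS = fuel * (1 + wind/10) * (1 + slope/20)
Wind factor = 1 + 28.7/10 = 3.87
Slope factor = 1 + 23.0/20 = 2.15
ROS = 1.03 * 3.87 * 2.15 = 8.57 m/min

8.57


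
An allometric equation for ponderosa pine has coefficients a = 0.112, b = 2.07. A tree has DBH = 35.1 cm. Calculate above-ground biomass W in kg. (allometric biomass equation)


Formula: W = a * DBH^b  (allometric power law)
DBH^b = 35.1^2.07 = 1580.4681
W = 0.112 * 1580.4681 = 177.0 kg

177.0


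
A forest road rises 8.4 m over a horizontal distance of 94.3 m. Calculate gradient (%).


Formula: Gradient = rise / run * 100
Gradient = 8.4 / 94.3 * 100 = 8.9%

8.9


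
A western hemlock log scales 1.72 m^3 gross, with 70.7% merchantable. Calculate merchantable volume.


Formula: MV = V_total * (merchantable_pct / 100)
Merchantable fraction = 70.7% / 100 = 0.707
MV = 1.72 m^3 * 0.707 = 1.216 m^3

1.216


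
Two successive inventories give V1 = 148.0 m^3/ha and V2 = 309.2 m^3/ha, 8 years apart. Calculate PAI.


Formula: PAI = (V_T2 - V_T1) / (T2 - T1)
Volume increment = 309.2 - 148.0 = 161.2 m^3/ha
PAI = 161.2 / 8 = 20.15 m^3/ha/year

20.15


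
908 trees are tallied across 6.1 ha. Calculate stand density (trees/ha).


Formula: Stand Density = N_trees / Area_ha
Density = 908 trees / 6.1 ha
Density = 149 trees/ha

149


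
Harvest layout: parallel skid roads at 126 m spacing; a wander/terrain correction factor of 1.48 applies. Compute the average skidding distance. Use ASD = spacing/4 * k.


Formula: ASD = (spacing / 4) * correction
Uncorrected distance = spacing / 4 = 126 / 4 = 31.5 m
ASD = 31.5 * 1.48 = 47 m

47


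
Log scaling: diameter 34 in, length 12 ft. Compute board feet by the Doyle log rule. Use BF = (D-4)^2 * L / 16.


Doyle: BF = (D - 4)^2 * L / 16
Adjusted diameter = 34 - 4 = 30 in
(D-4)^2 = 30^2 = 900
BF = 900 * 12 / 16 = 675 BF

675


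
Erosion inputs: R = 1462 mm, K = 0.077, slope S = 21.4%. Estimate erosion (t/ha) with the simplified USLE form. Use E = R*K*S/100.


Formula: E = R * K * S / 100  (simplified USLE)
R * K = 1462 * 0.077 = 112.574
E = 112.574 * 21.4 / 100 = 24.09 t/ha

24.09


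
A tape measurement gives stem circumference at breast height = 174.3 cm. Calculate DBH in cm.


Formula: DBH = C / pi
DBH = 174.3 / pi
pi = 3.14159...
DBH = 55.5 cm

55.5


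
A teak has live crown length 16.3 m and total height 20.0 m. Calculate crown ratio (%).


Formula: Crown Ratio = (Crown Length / Total Height) * 100
CR = (16.3 m / 20.0 m) * 100
CR = 0.815 * 100 = 81.5%

81.5


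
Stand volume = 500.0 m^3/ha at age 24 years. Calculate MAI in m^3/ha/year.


Formula: MAI = Total Volume / Stand Age
MAI = 500.0 m^3/ha / 24 years
MAI = 20.83 m^3/ha/year

20.83


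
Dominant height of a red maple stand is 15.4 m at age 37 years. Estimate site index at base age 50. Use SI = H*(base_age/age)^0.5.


Formula: SI = H_dom * (base_age / age)^0.5
Age ratio = 50 / 37 = 1.35135
sqrt(age_ratio) = 1.16248
SI = 15.4 * 1.16248 = 17.9 m

17.9


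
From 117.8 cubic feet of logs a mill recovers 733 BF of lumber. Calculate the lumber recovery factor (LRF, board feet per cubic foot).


Formula: LRF = Lumber Output (BF) / Log Input (ft^3)
LRF = 733 BF / 117.8 ft^3
LRF = 6.22 BF/ft^3

6.22


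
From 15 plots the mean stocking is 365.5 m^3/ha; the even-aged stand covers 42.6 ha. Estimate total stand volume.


Formula: Total Volume = Mean Volume per ha * Total Area
Total Volume = 365.5 m^3/ha * 42.6 ha
Total Volume = 15570 m^3

15570


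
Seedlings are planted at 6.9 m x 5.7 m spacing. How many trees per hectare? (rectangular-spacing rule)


Formula: TPH = 10000 m^2/ha / (spacing_x * spacing_y)
Area per tree = 6.9 m * 5.7 m = 39.33 m^2
TPH = 10000 / 39.33 = 254 trees/ha

254


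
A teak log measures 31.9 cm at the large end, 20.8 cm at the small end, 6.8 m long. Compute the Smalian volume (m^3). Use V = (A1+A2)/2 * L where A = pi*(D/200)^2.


Smalian: V = (A1 + A2)/2 * L,  A = pi*(D/200)^2
A1 = pi*(31.9/200)^2 = 0.079923 m^2
A2 = pi*(20.8/200)^2 = 0.033979 m^2
V = (0.079923+0.033979)/2*6.8 = 0.3873 m^3

0.3873


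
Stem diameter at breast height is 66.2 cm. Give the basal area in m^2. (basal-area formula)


Formula: BA = pi * (DBH/2)^2 / 10000  (cm^2 to m^2)
Radius = DBH/2 = 66.2/2 = 33.1 cm
BA = pi * 33.1^2 / 10000
   = 3441.9603 cm^2 / 10000
   = 0.3442 m^2

0.3442


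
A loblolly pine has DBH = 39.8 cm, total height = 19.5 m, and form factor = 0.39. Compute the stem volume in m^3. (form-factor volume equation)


Formula: V = pi * (DBH/200)^2 * H * ff
Radius = DBH/200 = 39.8/200 = 0.199 m
Radius^2 = 0.199^2 = 0.039601 m^2
V = pi * 0.039601 * 19.5 * 0.39
V = 0.946 m^3

0.946


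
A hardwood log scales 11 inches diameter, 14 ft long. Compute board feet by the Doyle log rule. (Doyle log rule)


Doyle: BF = (D - 4)^2 * L / 16
Adjusted diameter = 11 - 4 = 7 in
(D-4)^2 = 7^2 = 49
BF = 49 * 14 / 16 = 43 BF

43


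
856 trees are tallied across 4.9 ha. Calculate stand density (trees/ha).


Formula: Stand Density = N_trees / Area_ha
Density = 856 trees / 4.9 ha
Density = 175 trees/ha

175


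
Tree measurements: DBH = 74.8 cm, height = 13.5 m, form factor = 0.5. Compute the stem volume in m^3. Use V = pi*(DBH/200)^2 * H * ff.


Formula: V = pi * (DBH/200)^2 * H * ff
Radius = DBH/200 = 74.8/200 = 0.374 m
Radius^2 = 0.374^2 = 0.139876 m^2
V = pi * 0.139876 * 13.5 * 0.5
V = 2.966 m^3

2.966


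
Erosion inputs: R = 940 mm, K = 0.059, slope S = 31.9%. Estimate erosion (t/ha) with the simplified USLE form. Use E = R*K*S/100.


Formula: E = R * K * S / 100  (simplified USLE)
R * K = 940 * 0.059 = 55.46
E = 55.46 * 31.9 / 100 = 17.69 t/ha

17.69


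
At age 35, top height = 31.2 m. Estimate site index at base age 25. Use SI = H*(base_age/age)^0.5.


Formula: SI = H_dom * (base_age / age)^0.5
Age ratio = 25 / 35 = 0.71429
sqrt(age_ratio) = 0.84515
SI = 31.2 * 0.84515 = 26.4 m

26.4


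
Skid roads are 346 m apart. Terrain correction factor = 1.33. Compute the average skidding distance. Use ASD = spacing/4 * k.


Formula: ASD = (spacing / 4) * correction
Uncorrected distance = spacing / 4 = 346 / 4 = 86.5 m
ASD = 86.5 * 1.33 = 115 m

115


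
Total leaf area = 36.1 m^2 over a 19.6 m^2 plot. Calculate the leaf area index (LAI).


Formula: LAI = total leaf area / ground area  (dimensionless)
LAI = 36.1 m^2 / 19.6 m^2
LAI = 1.84

1.84


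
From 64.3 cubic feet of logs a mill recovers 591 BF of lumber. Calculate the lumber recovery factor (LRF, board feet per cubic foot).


Formula: LRF = Lumber Output (BF) / Log Input (ft^3)
LRF = 591 BF / 64.3 ft^3
LRF = 9.19 BF/ft^3

9.19


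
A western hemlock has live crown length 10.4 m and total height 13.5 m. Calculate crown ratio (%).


Formula: Crown Ratio = (Crown Length / Total Height) * 100
CR = (10.4 m / 13.5 m) * 100
CR = 0.7704 * 100 = 77.0%

77.0


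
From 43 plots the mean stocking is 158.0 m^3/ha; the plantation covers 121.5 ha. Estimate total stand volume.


Formula: Total Volume = Mean Volume per ha * Total Area
Total Volume = 158.0 m^3/ha * 121.5 ha
Total Volume = 19197 m^3

19197


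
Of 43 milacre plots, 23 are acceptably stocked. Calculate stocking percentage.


Formula: Stocking % = stocked plots / total plots * 100
Stocking = 23 / 43 * 100
Stocking = 0.5349 * 100 = 53.5%

53.5


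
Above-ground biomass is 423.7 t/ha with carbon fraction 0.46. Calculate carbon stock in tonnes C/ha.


Formula: Carbon Stock = Biomass * Carbon Fraction
C = 423.7 t/ha * 0.46
C = 194.9 t C/ha

194.9


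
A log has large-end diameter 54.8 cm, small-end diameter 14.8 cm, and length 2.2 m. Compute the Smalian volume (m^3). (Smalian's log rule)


Smalian: V = (A1 + A2)/2 * L,  A = pi*(D/200)^2
A1 = pi*(54.8/200)^2 = 0.235858 m^2
A2 = pi*(14.8/200)^2 = 0.017203 m^2
V = (0.235858+0.017203)/2*2.2 = 0.2784 m^3

0.2784


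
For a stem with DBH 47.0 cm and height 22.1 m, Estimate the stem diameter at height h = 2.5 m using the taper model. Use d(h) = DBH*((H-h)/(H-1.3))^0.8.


Taper: d(h) = DBH * ((H - h) / (H - 1.3))^0.8
Numerator = H - h = 22.1 - 2.5 = 19.6 m
Denominator = H - 1.3 = 22.1 - 1.3 = 20.8 m
Ratio = 19.6 / 20.8 = 0.94231
d = 47.0 * 0.94231^0.8 = 44.8 cm

44.8


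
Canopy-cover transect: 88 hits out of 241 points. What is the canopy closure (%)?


Formula: Canopy closure = covered points / total points * 100
Closure = 88 / 241 * 100
Closure = 0.3651 * 100 = 36.5%

36.5


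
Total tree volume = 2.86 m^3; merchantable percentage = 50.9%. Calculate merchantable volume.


Formula: MV = V_total * (merchantable_pct / 100)
Merchantable fraction = 50.9% / 100 = 0.509
MV = 2.86 m^3 * 0.509 = 1.456 m^3

1.456


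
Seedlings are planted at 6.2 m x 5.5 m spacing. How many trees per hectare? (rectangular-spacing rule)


Formula: TPH = 10000 m^2/ha / (spacing_x * spacing_y)
Area per tree = 6.2 m * 5.5 m = 34.1 m^2
TPH = 10000 / 34.1 = 293 trees/ha

293


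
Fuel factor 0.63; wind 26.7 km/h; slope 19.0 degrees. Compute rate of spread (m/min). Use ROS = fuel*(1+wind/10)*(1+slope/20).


Formula: ROS = fuel * (1 + wind/10) * (1 + slope/20)
Wind factor = 1 + 26.7/10 = 3.67
Slope factor = 1 + 19.0/20 = 1.95
ROS = 0.63 * 3.67 * 1.95 = 4.51 m/min

4.51


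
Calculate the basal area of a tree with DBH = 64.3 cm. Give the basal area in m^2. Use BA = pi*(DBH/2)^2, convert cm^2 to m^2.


Formula: BA = pi * (DBH/2)^2 / 10000  (cm^2 to m^2)
Radius = DBH/2 = 64.3/2 = 32.15 cm
BA = pi * 32.15^2 / 10000
   = 3247.2209 cm^2 / 10000
   = 0.3247 m^2

0.3247


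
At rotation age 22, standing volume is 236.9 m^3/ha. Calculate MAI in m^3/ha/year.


Formula: MAI = Total Volume / Stand Age
MAI = 236.9 m^3/ha / 22 years
MAI = 10.77 m^3/ha/year

10.77


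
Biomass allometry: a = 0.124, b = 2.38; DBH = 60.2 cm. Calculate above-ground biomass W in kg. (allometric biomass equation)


Formula: W = a * DBH^b  (allometric power law)
DBH^b = 60.2^2.38 = 17196.4836
W = 0.124 * 17196.4836 = 2132.4 kg

2132.4


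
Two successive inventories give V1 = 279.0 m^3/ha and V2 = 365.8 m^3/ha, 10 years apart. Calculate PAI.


Formula: PAI = (V_T2 - V_T1) / (T2 - T1)
Volume increment = 365.8 - 279.0 = 86.8 m^3/ha
PAI = 86.8 / 10 = 8.68 m^3/ha/year

8.68


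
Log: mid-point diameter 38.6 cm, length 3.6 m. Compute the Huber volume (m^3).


Huber: V = Am * L,  Am = pi*(Dm/200)^2
Am = pi*(38.6/200)^2 = 0.117021 m^2
V = 0.117021*3.6 = 0.4213 m^3

0.4213


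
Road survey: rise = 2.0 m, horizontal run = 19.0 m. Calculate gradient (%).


Formula: Gradient = rise / run * 100
Gradient = 2.0 / 19.0 * 100 = 10.5%

10.5


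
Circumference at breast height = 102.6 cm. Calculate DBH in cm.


Formula: DBH = C / pi
DBH = 102.6 / pi
pi = 3.14159...
DBH = 32.7 cm

32.7


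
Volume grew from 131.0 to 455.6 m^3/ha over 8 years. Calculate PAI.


Formula: PAI = (V_T2 - V_T1) / (T2 - T1)
Volume increment = 455.6 - 131.0 = 324.6 m^3/ha
PAI = 324.6 / 8 = 40.58 m^3/ha/year

40.58


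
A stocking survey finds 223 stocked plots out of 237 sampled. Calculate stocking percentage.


Formula: Stocking % = stocked plots / total plots * 100
Stocking = 223 / 237 * 100
Stocking = 0.9409 * 100 = 94.1%

94.1


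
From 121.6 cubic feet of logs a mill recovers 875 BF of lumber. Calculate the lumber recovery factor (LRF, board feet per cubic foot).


Formula: LRF = Lumber Output (BF) / Log Input (ft^3)
LRF = 875 BF / 121.6 ft^3
LRF = 7.2 BF/ft^3

7.2


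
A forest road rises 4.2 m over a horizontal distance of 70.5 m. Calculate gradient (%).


Formula: Gradient = rise / run * 100
Gradient = 4.2 / 70.5 * 100 = 6.0%

6.0


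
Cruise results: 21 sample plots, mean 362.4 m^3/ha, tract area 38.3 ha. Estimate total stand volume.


Formula: Total Volume = Mean Volume per ha * Total Area
Total Volume = 362.4 m^3/ha * 38.3 ha
Total Volume = 13880 m^3

13880


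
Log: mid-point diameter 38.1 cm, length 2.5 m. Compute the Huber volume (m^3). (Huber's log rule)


Huber: V = Am * L,  Am = pi*(Dm/200)^2
Am = pi*(38.1/200)^2 = 0.114009 m^2
V = 0.114009*2.5 = 0.285 m^3

0.285


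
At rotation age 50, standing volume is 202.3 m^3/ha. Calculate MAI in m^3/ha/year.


Formula: MAI = Total Volume / Stand Age
MAI = 202.3 m^3/ha / 50 years
MAI = 4.05 m^3/ha/year

4.05


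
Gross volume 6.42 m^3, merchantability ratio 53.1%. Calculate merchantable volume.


Formula: MV = V_total * (merchantable_pct / 100)
Merchantable fraction = 53.1% / 100 = 0.531
MV = 6.42 m^3 * 0.531 = 3.409 m^3

3.409


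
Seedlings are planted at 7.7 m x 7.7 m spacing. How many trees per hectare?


Formula: TPH = 10000 m^2/ha / (spacing_x * spacing_y)
Area per tree = 7.7 m * 7.7 m = 59.29 m^2
TPH = 10000 / 59.29 = 169 trees/ha

169


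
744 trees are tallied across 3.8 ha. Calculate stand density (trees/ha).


Formula: Stand Density = N_trees / Area_ha
Density = 744 trees / 3.8 ha
Density = 196 trees/ha

196


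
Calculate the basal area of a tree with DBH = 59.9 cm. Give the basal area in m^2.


Formula: BA = pi * (DBH/2)^2 / 10000  (cm^2 to m^2)
Radius = DBH/2 = 59.9/2 = 29.95 cm
BA = pi * 29.95^2 / 10000
   = 2818.0165 cm^2 / 10000
   = 0.2818 m^2

0.2818


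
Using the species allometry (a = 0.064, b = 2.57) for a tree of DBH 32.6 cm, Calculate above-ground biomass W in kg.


Formula: W = a * DBH^b  (allometric power law)
DBH^b = 32.6^2.57 = 7744.0693
W = 0.064 * 7744.0693 = 495.6 kg

495.6


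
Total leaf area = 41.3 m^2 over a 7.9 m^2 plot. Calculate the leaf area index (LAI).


Formula: LAI = total leaf area / ground area  (dimensionless)
LAI = 41.3 m^2 / 7.9 m^2
LAI = 5.23

5.23


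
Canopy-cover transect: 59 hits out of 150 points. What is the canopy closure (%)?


Formula: Canopy closure = covered points / total points * 100
Closure = 59 / 150 * 100
Closure = 0.3933 * 100 = 39.3%

39.3


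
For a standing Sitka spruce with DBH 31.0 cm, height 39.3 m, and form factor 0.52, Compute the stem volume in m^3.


Formula: V = pi * (DBH/200)^2 * H * ff
Radius = DBH/200 = 31.0/200 = 0.155 m
Radius^2 = 0.155^2 = 0.024025 m^2
V = pi * 0.024025 * 39.3 * 0.52
V = 1.542 m^3

1.542


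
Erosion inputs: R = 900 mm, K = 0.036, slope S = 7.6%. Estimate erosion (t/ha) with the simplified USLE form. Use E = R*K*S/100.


Formula: E = R * K * S / 100  (simplified USLE)
R * K = 900 * 0.036 = 32.4
E = 32.4 * 7.6 / 100 = 2.46 t/ha

2.46


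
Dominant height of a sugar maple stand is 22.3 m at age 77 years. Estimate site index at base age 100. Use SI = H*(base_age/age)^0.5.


Formula: SI = H_dom * (base_age / age)^0.5
Age ratio = 100 / 77 = 1.2987
sqrt(age_ratio) = 1.13961
SI = 22.3 * 1.13961 = 25.4 m

25.4


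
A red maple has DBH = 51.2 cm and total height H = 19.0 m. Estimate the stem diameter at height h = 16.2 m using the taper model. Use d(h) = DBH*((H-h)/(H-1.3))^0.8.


Taper: d(h) = DBH * ((H - h) / (H - 1.3))^0.8
Numerator = H - h = 19.0 - 16.2 = 2.8 m
Denominator = H - 1.3 = 19.0 - 1.3 = 17.7 m
Ratio = 2.8 / 17.7 = 0.15819
d = 51.2 * 0.15819^0.8 = 11.7 cm

11.7


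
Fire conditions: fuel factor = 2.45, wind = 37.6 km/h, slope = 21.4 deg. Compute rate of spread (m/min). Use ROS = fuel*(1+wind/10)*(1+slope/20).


Formula: ROS = fuel * (1 + wind/10) * (1 + slope/20)
Wind factor = 1 + 37.6/10 = 4.76
Slope factor = 1 + 21.4/20 = 2.07
ROS = 2.45 * 4.76 * 2.07 = 24.14 m/min

24.14


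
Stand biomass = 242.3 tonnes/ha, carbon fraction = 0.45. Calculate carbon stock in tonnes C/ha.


Formula: Carbon Stock = Biomass * Carbon Fraction
C = 242.3 t/ha * 0.45
C = 109.0 t C/ha

109.0


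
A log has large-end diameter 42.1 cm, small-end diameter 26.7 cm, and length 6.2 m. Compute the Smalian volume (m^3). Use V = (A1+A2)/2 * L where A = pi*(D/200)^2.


Smalian: V = (A1 + A2)/2 * L,  A = pi*(D/200)^2
A1 = pi*(42.1/200)^2 = 0.139205 m^2
A2 = pi*(26.7/200)^2 = 0.05599 m^2
V = (0.139205+0.05599)/2*6.2 = 0.6051 m^3

0.6051


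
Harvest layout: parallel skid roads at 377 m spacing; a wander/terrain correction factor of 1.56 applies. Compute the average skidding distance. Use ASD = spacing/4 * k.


Formula: ASD = (spacing / 4) * correction
Uncorrected distance = spacing / 4 = 377 / 4 = 94.25 m
ASD = 94.25 * 1.56 = 147 m

147


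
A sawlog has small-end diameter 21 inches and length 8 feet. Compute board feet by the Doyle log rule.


Doyle: BF = (D - 4)^2 * L / 16
Adjusted diameter = 21 - 4 = 17 in
(D-4)^2 = 17^2 = 289
BF = 289 * 8 / 16 = 145 BF

145


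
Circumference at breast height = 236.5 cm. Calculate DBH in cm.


Formula: DBH = C / pi
DBH = 236.5 / pi
pi = 3.14159...
DBH = 75.3 cm

75.3


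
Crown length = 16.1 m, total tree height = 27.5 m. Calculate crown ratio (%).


Formula: Crown Ratio = (Crown Length / Total Height) * 100
CR = (16.1 m / 27.5 m) * 100
CR = 0.5855 * 100 = 58.5%

58.5


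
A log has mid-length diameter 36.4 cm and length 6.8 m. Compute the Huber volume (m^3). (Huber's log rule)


Huber: V = Am * L,  Am = pi*(Dm/200)^2
Am = pi*(36.4/200)^2 = 0.104062 m^2
V = 0.104062*6.8 = 0.7076 m^3

0.7076


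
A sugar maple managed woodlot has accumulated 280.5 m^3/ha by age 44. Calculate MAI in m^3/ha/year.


Formula: MAI = Total Volume / Stand Age
MAI = 280.5 m^3/ha / 44 years
MAI = 6.38 m^3/ha/year

6.38


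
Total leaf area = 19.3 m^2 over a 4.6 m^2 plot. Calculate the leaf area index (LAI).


Formula: LAI = total leaf area / ground area  (dimensionless)
LAI = 19.3 m^2 / 4.6 m^2
LAI = 4.2

4.2


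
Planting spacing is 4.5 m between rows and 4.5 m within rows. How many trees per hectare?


Formula: TPH = 10000 m^2/ha / (spacing_x * spacing_y)
Area per tree = 4.5 m * 4.5 m = 20.25 m^2
TPH = 10000 / 20.25 = 494 trees/ha

494


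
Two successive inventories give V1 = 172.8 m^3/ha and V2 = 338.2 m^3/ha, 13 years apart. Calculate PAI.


Formula: PAI = (V_T2 - V_T1) / (T2 - T1)
Volume increment = 338.2 - 172.8 = 165.4 m^3/ha
PAI = 165.4 / 13 = 12.72 m^3/ha/year

12.72


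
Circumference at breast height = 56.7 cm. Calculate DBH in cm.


Formula: DBH = C / pi
DBH = 56.7 / pi
pi = 3.14159...
DBH = 18.0 cm

18.0


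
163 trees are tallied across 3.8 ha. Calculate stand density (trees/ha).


Formula: Stand Density = N_trees / Area_ha
Density = 163 trees / 3.8 ha
Density = 43 trees/ha

43


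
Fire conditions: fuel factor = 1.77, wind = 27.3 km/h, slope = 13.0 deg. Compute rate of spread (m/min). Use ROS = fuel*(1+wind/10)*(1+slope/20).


Formula: ROS = fuel * (1 + wind/10) * (1 + slope/20)
Wind factor = 1 + 27.3/10 = 3.73
Slope factor = 1 + 13.0/20 = 1.65
ROS = 1.77 * 3.73 * 1.65 = 10.89 m/min

10.89


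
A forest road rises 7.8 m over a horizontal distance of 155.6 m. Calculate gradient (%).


Formula: Gradient = rise / run * 100
Gradient = 7.8 / 155.6 * 100 = 5.0%

5.0


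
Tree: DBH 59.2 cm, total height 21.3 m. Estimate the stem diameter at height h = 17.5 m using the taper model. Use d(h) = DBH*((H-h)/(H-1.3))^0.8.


Taper: d(h) = DBH * ((H - h) / (H - 1.3))^0.8
Numerator = H - h = 21.3 - 17.5 = 3.8 m
Denominator = H - 1.3 = 21.3 - 1.3 = 20.0 m
Ratio = 3.8 / 20.0 = 0.19
d = 59.2 * 0.19^0.8 = 15.7 cm

15.7


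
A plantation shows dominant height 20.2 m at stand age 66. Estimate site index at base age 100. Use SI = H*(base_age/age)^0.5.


Formula: SI = H_dom * (base_age / age)^0.5
Age ratio = 100 / 66 = 1.51515
sqrt(age_ratio) = 1.23091
SI = 20.2 * 1.23091 = 24.9 m

24.9


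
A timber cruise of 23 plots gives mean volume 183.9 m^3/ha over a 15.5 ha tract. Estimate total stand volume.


Formula: Total Volume = Mean Volume per ha * Total Area
Total Volume = 183.9 m^3/ha * 15.5 ha
Total Volume = 2850 m^3

2850


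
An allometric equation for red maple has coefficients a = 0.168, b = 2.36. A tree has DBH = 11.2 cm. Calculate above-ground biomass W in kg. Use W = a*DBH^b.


Formula: W = a * DBH^b  (allometric power law)
DBH^b = 11.2^2.36 = 299.333
W = 0.168 * 299.333 = 50.3 kg

50.3


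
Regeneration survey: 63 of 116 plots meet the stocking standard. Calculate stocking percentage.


Formula: Stocking % = stocked plots / total plots * 100
Stocking = 63 / 116 * 100
Stocking = 0.5431 * 100 = 54.3%

54.3


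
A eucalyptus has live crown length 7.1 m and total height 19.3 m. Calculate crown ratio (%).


Formula: Crown Ratio = (Crown Length / Total Height) * 100
CR = (7.1 m / 19.3 m) * 100
CR = 0.3679 * 100 = 36.8%

36.8


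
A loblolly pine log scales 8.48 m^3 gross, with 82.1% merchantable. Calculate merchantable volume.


Formula: MV = V_total * (merchantable_pct / 100)
Merchantable fraction = 82.1% / 100 = 0.821
MV = 8.48 m^3 * 0.821 = 6.962 m^3

6.962


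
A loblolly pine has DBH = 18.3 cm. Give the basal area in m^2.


Formula: BA = pi * (DBH/2)^2 / 10000  (cm^2 to m^2)
Radius = DBH/2 = 18.3/2 = 9.15 cm
BA = pi * 9.15^2 / 10000
   = 263.022 cm^2 / 10000
   = 0.0263 m^2

0.0263


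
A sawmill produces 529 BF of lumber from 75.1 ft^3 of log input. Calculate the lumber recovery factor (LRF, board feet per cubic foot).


Formula: LRF = Lumber Output (BF) / Log Input (ft^3)
LRF = 529 BF / 75.1 ft^3
LRF = 7.04 BF/ft^3

7.04


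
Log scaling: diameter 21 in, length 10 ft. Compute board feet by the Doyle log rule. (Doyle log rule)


Doyle: BF = (D - 4)^2 * L / 16
Adjusted diameter = 21 - 4 = 17 in
(D-4)^2 = 17^2 = 289
BF = 289 * 10 / 16 = 181 BF

181


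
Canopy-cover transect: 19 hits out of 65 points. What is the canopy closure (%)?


Formula: Canopy closure = covered points / total points * 100
Closure = 19 / 65 * 100
Closure = 0.2923 * 100 = 29.2%

29.2


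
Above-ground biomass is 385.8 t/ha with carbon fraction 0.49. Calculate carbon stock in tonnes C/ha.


Formula: Carbon Stock = Biomass * Carbon Fraction
C = 385.8 t/ha * 0.49
C = 189.0 t C/ha

189.0


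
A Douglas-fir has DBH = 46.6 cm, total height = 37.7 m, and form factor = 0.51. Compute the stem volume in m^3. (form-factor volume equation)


Formula: V = pi * (DBH/200)^2 * H * ff
Radius = DBH/200 = 46.6/200 = 0.233 m
Radius^2 = 0.233^2 = 0.054289 m^2
V = pi * 0.054289 * 37.7 * 0.51
V = 3.279 m^3

3.279


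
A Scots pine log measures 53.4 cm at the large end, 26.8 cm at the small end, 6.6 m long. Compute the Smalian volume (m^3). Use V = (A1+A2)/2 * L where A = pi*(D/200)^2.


Smalian: V = (A1 + A2)/2 * L,  A = pi*(D/200)^2
A1 = pi*(53.4/200)^2 = 0.223961 m^2
A2 = pi*(26.8/200)^2 = 0.05641 m^2
V = (0.223961+0.05641)/2*6.6 = 0.9252 m^3

0.9252


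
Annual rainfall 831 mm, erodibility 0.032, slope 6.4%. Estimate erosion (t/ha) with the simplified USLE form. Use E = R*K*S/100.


Formula: E = R * K * S / 100  (simplified USLE)
R * K = 831 * 0.032 = 26.592
E = 26.592 * 6.4 / 100 = 1.7 t/ha

1.7


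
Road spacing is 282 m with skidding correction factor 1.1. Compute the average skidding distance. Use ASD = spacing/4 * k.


Formula: ASD = (spacing / 4) * correction
Uncorrected distance = spacing / 4 = 282 / 4 = 70.5 m
ASD = 70.5 * 1.1 = 78 m

78


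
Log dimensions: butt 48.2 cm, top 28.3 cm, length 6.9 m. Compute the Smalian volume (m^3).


Smalian: V = (A1 + A2)/2 * L,  A = pi*(D/200)^2
A1 = pi*(48.2/200)^2 = 0.182467 m^2
A2 = pi*(28.3/200)^2 = 0.062902 m^2
V = (0.182467+0.062902)/2*6.9 = 0.8465 m^3

0.8465


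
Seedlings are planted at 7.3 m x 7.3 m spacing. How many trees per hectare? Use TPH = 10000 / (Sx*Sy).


Formula: TPH = 10000 m^2/ha / (spacing_x * spacing_y)
Area per tree = 7.3 m * 7.3 m = 53.29 m^2
TPH = 10000 / 53.29 = 188 trees/ha

188


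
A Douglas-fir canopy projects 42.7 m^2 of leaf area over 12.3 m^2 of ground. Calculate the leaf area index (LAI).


Formula: LAI = total leaf area / ground area  (dimensionless)
LAI = 42.7 m^2 / 12.3 m^2
LAI = 3.47

3.47


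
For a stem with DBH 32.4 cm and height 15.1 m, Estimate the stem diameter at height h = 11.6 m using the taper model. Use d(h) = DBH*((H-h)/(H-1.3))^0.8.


Taper: d(h) = DBH * ((H - h) / (H - 1.3))^0.8
Numerator = H - h = 15.1 - 11.6 = 3.5 m
Denominator = H - 1.3 = 15.1 - 1.3 = 13.8 m
Ratio = 3.5 / 13.8 = 0.25362
d = 32.4 * 0.25362^0.8 = 10.8 cm

10.8


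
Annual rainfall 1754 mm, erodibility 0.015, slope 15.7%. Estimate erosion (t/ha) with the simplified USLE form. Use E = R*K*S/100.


Formula: E = R * K * S / 100  (simplified USLE)
R * K = 1754 * 0.015 = 26.31
E = 26.31 * 15.7 / 100 = 4.13 t/ha

4.13


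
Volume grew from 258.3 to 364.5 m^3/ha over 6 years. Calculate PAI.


Formula: PAI = (V_T2 - V_T1) / (T2 - T1)
Volume increment = 364.5 - 258.3 = 106.2 m^3/ha
PAI = 106.2 / 6 = 17.7 m^3/ha/year

17.7


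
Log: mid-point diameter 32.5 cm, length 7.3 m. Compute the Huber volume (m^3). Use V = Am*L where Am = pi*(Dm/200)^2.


Huber: V = Am * L,  Am = pi*(Dm/200)^2
Am = pi*(32.5/200)^2 = 0.082958 m^2
V = 0.082958*7.3 = 0.6056 m^3

0.6056


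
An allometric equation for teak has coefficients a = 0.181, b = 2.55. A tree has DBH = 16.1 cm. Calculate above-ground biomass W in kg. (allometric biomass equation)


Formula: W = a * DBH^b  (allometric power law)
DBH^b = 16.1^2.55 = 1195.1048
W = 0.181 * 1195.1048 = 216.3 kg

216.3


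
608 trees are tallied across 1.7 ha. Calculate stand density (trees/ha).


Formula: Stand Density = N_trees / Area_ha
Density = 608 trees / 1.7 ha
Density = 358 trees/ha

358


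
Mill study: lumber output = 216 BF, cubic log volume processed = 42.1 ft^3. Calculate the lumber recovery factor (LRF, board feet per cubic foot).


Formula: LRF = Lumber Output (BF) / Log Input (ft^3)
LRF = 216 BF / 42.1 ft^3
LRF = 5.13 BF/ft^3

5.13


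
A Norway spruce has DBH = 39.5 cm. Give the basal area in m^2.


Formula: BA = pi * (DBH/2)^2 / 10000  (cm^2 to m^2)
Radius = DBH/2 = 39.5/2 = 19.75 cm
BA = pi * 19.75^2 / 10000
   = 1225.4175 cm^2 / 10000
   = 0.1225 m^2

0.1225


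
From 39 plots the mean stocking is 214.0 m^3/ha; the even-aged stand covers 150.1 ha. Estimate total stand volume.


Formula: Total Volume = Mean Volume per ha * Total Area
Total Volume = 214.0 m^3/ha * 150.1 ha
Total Volume = 32121 m^3

32121


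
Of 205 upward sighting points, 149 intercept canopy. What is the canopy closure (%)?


Formula: Canopy closure = covered points / total points * 100
Closure = 149 / 205 * 100
Closure = 0.7268 * 100 = 72.7%

72.7


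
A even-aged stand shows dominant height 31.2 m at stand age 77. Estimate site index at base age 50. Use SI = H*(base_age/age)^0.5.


Formula: SI = H_dom * (base_age / age)^0.5
Age ratio = 50 / 77 = 0.64935
sqrt(age_ratio) = 0.80582
SI = 31.2 * 0.80582 = 25.1 m

25.1


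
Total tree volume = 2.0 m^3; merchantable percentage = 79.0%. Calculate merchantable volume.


Formula: MV = V_total * (merchantable_pct / 100)
Merchantable fraction = 79.0% / 100 = 0.79
MV = 2.0 m^3 * 0.79 = 1.58 m^3

1.58


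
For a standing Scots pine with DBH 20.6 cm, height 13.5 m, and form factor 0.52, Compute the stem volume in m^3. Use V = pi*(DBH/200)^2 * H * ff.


Formula: V = pi * (DBH/200)^2 * H * ff
Radius = DBH/200 = 20.6/200 = 0.103 m
Radius^2 = 0.103^2 = 0.010609 m^2
V = pi * 0.010609 * 13.5 * 0.52
V = 0.234 m^3

0.234


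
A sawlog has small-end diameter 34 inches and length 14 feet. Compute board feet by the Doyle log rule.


Doyle: BF = (D - 4)^2 * L / 16
Adjusted diameter = 34 - 4 = 30 in
(D-4)^2 = 30^2 = 900
BF = 900 * 14 / 16 = 788 BF

788


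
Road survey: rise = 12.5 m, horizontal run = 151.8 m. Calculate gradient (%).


Formula: Gradient = rise / run * 100
Gradient = 12.5 / 151.8 * 100 = 8.2%

8.2


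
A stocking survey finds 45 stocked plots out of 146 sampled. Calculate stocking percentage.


Formula: Stocking % = stocked plots / total plots * 100
Stocking = 45 / 146 * 100
Stocking = 0.3082 * 100 = 30.8%

30.8


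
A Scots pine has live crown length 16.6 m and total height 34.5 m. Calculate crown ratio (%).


Formula: Crown Ratio = (Crown Length / Total Height) * 100
CR = (16.6 m / 34.5 m) * 100
CR = 0.4812 * 100 = 48.1%

48.1


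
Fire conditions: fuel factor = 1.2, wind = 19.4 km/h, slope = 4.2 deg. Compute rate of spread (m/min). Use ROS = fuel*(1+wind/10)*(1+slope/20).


Formula: ROS = fuel * (1 + wind/10) * (1 + slope/20)
Wind factor = 1 + 19.4/10 = 2.94
Slope factor = 1 + 4.2/20 = 1.21
ROS = 1.2 * 2.94 * 1.21 = 4.27 m/min

4.27


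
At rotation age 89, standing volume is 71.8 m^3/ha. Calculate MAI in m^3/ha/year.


Formula: MAI = Total Volume / Stand Age
MAI = 71.8 m^3/ha / 89 years
MAI = 0.81 m^3/ha/year

0.81


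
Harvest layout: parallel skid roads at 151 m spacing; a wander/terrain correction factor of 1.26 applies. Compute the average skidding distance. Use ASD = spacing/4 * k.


Formula: ASD = (spacing / 4) * correction
Uncorrected distance = spacing / 4 = 151 / 4 = 37.75 m
ASD = 37.75 * 1.26 = 48 m

48


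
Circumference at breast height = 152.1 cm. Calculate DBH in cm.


Formula: DBH = C / pi
DBH = 152.1 / pi
pi = 3.14159...
DBH = 48.4 cm

48.4


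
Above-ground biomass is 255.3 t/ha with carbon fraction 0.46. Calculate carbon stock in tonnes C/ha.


Formula: Carbon Stock = Biomass * Carbon Fraction
C = 255.3 t/ha * 0.46
C = 117.4 t C/ha

117.4


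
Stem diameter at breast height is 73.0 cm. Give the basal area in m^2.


Formula: BA = pi * (DBH/2)^2 / 10000  (cm^2 to m^2)
Radius = DBH/2 = 73.0/2 = 36.5 cm
BA = pi * 36.5^2 / 10000
   = 4185.3868 cm^2 / 10000
   = 0.4185 m^2

0.4185


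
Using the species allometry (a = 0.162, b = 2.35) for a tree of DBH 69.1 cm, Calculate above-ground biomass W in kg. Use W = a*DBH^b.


Formula: W = a * DBH^b  (allometric power law)
DBH^b = 69.1^2.35 = 21026.811
W = 0.162 * 21026.811 = 3406.3 kg

3406.3


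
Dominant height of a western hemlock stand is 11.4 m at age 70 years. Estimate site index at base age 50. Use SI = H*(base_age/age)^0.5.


Formula: SI = H_dom * (base_age / age)^0.5
Age ratio = 50 / 70 = 0.71429
sqrt(age_ratio) = 0.84515
SI = 11.4 * 0.84515 = 9.6 m

9.6


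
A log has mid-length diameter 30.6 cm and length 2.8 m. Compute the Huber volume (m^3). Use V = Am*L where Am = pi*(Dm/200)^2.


Huber: V = Am * L,  Am = pi*(Dm/200)^2
Am = pi*(30.6/200)^2 = 0.073542 m^2
V = 0.073542*2.8 = 0.2059 m^3

0.2059


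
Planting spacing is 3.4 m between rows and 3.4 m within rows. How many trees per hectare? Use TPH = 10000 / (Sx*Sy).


Formula: TPH = 10000 m^2/ha / (spacing_x * spacing_y)
Area per tree = 3.4 m * 3.4 m = 11.56 m^2
TPH = 10000 / 11.56 = 865 trees/ha

865


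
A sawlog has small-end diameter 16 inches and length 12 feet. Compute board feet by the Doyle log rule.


Doyle: BF = (D - 4)^2 * L / 16
Adjusted diameter = 16 - 4 = 12 in
(D-4)^2 = 12^2 = 144
BF = 144 * 12 / 16 = 108 BF

108


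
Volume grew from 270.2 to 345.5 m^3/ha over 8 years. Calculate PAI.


Formula: PAI = (V_T2 - V_T1) / (T2 - T1)
Volume increment = 345.5 - 270.2 = 75.3 m^3/ha
PAI = 75.3 / 8 = 9.41 m^3/ha/year

9.41


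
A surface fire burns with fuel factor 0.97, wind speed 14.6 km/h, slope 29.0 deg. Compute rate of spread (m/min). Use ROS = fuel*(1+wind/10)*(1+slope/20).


Formula: ROS = fuel * (1 + wind/10) * (1 + slope/20)
Wind factor = 1 + 14.6/10 = 2.46
Slope factor = 1 + 29.0/20 = 2.45
ROS = 0.97 * 2.46 * 2.45 = 5.85 m/min

5.85


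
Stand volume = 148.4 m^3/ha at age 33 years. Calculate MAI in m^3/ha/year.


Formula: MAI = Total Volume / Stand Age
MAI = 148.4 m^3/ha / 33 years
MAI = 4.5 m^3/ha/year

4.5


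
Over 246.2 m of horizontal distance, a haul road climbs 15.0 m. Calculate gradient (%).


Formula: Gradient = rise / run * 100
Gradient = 15.0 / 246.2 * 100 = 6.1%

6.1


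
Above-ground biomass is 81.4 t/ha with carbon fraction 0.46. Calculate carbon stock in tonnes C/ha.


Formula: Carbon Stock = Biomass * Carbon Fraction
C = 81.4 t/ha * 0.46
C = 37.4 t C/ha

37.4


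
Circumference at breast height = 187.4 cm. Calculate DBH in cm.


Formula: DBH = C / pi
DBH = 187.4 / pi
pi = 3.14159...
DBH = 59.7 cm

59.7


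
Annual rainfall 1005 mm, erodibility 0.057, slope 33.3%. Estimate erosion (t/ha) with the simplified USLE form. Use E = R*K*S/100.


Formula: E = R * K * S / 100  (simplified USLE)
R * K = 1005 * 0.057 = 57.285
E = 57.285 * 33.3 / 100 = 19.08 t/ha

19.08


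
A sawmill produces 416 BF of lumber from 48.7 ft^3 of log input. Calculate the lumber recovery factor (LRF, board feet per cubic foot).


Formula: LRF = Lumber Output (BF) / Log Input (ft^3)
LRF = 416 BF / 48.7 ft^3
LRF = 8.54 BF/ft^3

8.54


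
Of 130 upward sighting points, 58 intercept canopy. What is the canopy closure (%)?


Formula: Canopy closure = covered points / total points * 100
Closure = 58 / 130 * 100
Closure = 0.4462 * 100 = 44.6%

44.6


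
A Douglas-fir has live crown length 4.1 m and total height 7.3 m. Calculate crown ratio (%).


Formula: Crown Ratio = (Crown Length / Total Height) * 100
CR = (4.1 m / 7.3 m) * 100
CR = 0.5616 * 100 = 56.2%

56.2


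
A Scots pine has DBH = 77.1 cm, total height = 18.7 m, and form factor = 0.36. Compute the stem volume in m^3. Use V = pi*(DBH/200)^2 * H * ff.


Formula: V = pi * (DBH/200)^2 * H * ff
Radius = DBH/200 = 77.1/200 = 0.3855 m
Radius^2 = 0.3855^2 = 0.14861025 m^2
V = pi * 0.14861025 * 18.7 * 0.36
V = 3.143 m^3

3.143


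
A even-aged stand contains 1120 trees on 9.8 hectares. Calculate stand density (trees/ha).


Formula: Stand Density = N_trees / Area_ha
Density = 1120 trees / 9.8 ha
Density = 114 trees/ha

114


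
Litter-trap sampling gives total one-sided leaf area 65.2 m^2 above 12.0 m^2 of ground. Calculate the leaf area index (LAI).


Formula: LAI = total leaf area / ground area  (dimensionless)
LAI = 65.2 m^2 / 12.0 m^2
LAI = 5.43

5.43


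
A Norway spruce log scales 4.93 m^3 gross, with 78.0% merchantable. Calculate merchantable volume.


Formula: MV = V_total * (merchantable_pct / 100)
Merchantable fraction = 78.0% / 100 = 0.78
MV = 4.93 m^3 * 0.78 = 3.845 m^3

3.845


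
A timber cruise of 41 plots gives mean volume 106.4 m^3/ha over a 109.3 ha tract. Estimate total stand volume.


Formula: Total Volume = Mean Volume per ha * Total Area
Total Volume = 106.4 m^3/ha * 109.3 ha
Total Volume = 11630 m^3

11630


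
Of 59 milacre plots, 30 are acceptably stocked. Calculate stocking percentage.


Formula: Stocking % = stocked plots / total plots * 100
Stocking = 30 / 59 * 100
Stocking = 0.5085 * 100 = 50.8%

50.8


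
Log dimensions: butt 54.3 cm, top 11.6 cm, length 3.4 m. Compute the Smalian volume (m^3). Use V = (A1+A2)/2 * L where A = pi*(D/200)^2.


Smalian: V = (A1 + A2)/2 * L,  A = pi*(D/200)^2
A1 = pi*(54.3/200)^2 = 0.231574 m^2
A2 = pi*(11.6/200)^2 = 0.010568 m^2
V = (0.231574+0.010568)/2*3.4 = 0.4116 m^3

0.4116
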